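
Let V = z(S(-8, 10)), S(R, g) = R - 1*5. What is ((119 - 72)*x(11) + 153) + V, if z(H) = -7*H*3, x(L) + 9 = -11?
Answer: -514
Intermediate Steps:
S(R, g) = -5 + R (S(R, g) = R - 5 = -5 + R)
x(L) = -20 (x(L) = -9 - 11 = -20)
z(H) = -21*H
V = 273 (V = -21*(-5 - 8) = -21*(-13) = 273)
((119 - 72)*x(11) + 153) + V = ((119 - 72)*(-20) + 153) + 273 = (47*(-20) + 153) + 273 = (-940 + 153) + 273 = -787 + 273 = -514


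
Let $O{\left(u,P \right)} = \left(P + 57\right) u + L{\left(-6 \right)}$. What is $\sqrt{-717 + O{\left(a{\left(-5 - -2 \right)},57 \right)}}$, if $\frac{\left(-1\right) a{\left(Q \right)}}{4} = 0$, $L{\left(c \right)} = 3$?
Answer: $i \sqrt{714} \approx 26.721 i$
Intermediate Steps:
$a{\left(Q \right)} = 0$ ($a{\left(Q \right)} = \left(-4\right) 0 = 0$)
$O{\left(u,P \right)} = 3 + u \left(57 + P\right)$ ($O{\left(u,P \right)} = \left(P + 57\right) u + 3 = \left(57 + P\right) u + 3 = u \left(57 + P\right) + 3 = 3 + u \left(57 + P\right)$)
$\sqrt{-717 + O{\left(a{\left(-5 - -2 \right)},57 \right)}} = \sqrt{-717 + \left(3 + 57 \cdot 0 + 57 \cdot 0\right)} = \sqrt{-717 + \left(3 + 0 + 0\right)} = \sqrt{-717 + 3} = \sqrt{-714} = i \sqrt{714}$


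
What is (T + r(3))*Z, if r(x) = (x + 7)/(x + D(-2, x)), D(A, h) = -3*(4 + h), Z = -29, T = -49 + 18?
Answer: 8236/9 ≈ 915.11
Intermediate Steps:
T = -31
D(A, h) = -12 - 3*h
r(x) = (7 + x)/(-12 - 2*x) (r(x) = (x + 7)/(x + (-12 - 3*x)) = (7 + x)/(-12 - 2*x))
(T + r(3))*Z = (-31 + (-7 - 1*3)/(2*(6 + 3)))*(-29) = (-31 + (1/2)*(-7 - 3)/9)*(-29) = (-31 + (1/2)*(1/9)*(-10))*(-29) = (-31 - 5/9)*(-29) = -284/9*(-29) = 8236/9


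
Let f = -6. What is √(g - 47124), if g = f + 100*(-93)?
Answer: 3*I*√6270 ≈ 237.55*I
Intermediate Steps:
g = -9306 (g = -6 + 100*(-93) = -6 - 9300 = -9306)
√(g - 47124) = √(-9306 - 47124) = √(-56430) = 3*I*√6270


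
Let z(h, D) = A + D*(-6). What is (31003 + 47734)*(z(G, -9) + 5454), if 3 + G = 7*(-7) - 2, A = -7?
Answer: 433132237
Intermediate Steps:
G = -54 (G = -3 + (7*(-7) - 2) = -3 + (-49 - 2) = -3 - 51 = -54)
z(h, D) = -7 - 6*D (z(h, D) = -7 + D*(-6) = -7 - 6*D)
(31003 + 47734)*(z(G, -9) + 5454) = (31003 + 47734)*((-7 - 6*(-9)) + 5454) = 78737*((-7 + 54) + 5454) = 78737*(47 + 5454) = 78737*5501 = 433132237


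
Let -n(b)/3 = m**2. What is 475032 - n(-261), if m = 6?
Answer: 475140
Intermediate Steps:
n(b) = -108 (n(b) = -3*6**2 = -3*36 = -108)
475032 - n(-261) = 475032 - 1*(-108) = 475032 + 108 = 475140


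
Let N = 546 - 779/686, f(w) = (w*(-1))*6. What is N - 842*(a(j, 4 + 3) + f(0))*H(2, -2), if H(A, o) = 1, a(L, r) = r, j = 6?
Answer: -3669507/686 ≈ -5349.1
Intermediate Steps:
f(w) = -6*w (f(w) = -w*6 = -6*w)
N = 373777/686 (N = 546 - 779*1/686 = 546 - 779/686 = 373777/686 ≈ 544.86)
N - 842*(a(j, 4 + 3) + f(0))*H(2, -2) = 373777/686 - 842*((4 + 3) - 6*0) = 373777/686 - 842*(7 + 0) = 373777/686 - 5894 = -3669507/686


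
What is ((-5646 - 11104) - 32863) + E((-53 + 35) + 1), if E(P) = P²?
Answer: -49324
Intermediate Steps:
((-5646 - 11104) - 32863) + E((-53 + 35) + 1) = ((-5646 - 11104) - 32863) + ((-53 + 35) + 1)² = (-16750 - 32863) + (-18 + 1)² = -49613 + (-17)² = -49613 + 289 = -49324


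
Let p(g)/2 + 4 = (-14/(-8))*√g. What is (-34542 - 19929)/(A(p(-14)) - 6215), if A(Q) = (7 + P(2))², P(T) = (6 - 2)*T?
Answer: 54471/5990 ≈ 9.0937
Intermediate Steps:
P(T) = 4*T
p(g) = -8 + 7*√g/2 (p(g) = -8 + 2*((-14/(-8))*√g) = -8 + 2*((-14*(-⅛))*√g) = -8 + 2*(7*√g/4) = -8 + 7*√g/2)
A(Q) = 225 (A(Q) = (7 + 4*2)² = (7 + 8)² = 15² = 225)
(-34542 - 19929)/(A(p(-14)) - 6215) = (-34542 - 19929)/(225 - 6215) = -54471/(-5990) = -54471*(-1/5990) = 54471/5990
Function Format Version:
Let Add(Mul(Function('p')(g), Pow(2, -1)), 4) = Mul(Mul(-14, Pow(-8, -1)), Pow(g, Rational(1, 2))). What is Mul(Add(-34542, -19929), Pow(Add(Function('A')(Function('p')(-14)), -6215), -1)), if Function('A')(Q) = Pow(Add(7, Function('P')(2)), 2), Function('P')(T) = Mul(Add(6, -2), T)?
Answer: Rational(54471, 5990) ≈ 9.0937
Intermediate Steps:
Function('P')(T) = Mul(4, T)
Function('p')(g) = Add(-8, Mul(Rational(7, 2), Pow(g, Rational(1, 2)))) (Function('p')(g) = Add(-8, Mul(2, Mul(Mul(-14, Pow(-8, -1)), Pow(g, Rational(1, 2))))) = Add(-8, Mul(2, Mul(Mul(-14, Rational(-1, 8)), Pow(g, Rational(1, 2))))) = Add(-8, Mul(2, Mul(Rational(7, 4), Pow(g, Rational(1, 2))))) = Add(-8, Mul(Rational(7, 2), Pow(g, Rational(1, 2)))))
Function('A')(Q) = 225 (Function('A')(Q) = Pow(Add(7, Mul(4, 2)), 2) = Pow(Add(7, 8), 2) = Pow(15, 2) = 225)
Mul(Add(-34542, -19929), Pow(Add(Function('A')(Function('p')(-14)), -6215), -1)) = Mul(Add(-34542, -19929), Pow(Add(225, -6215), -1)) = Mul(-54471, Pow(-5990, -1)) = Mul(-54471, Rational(-1, 5990)) = Rational(54471, 5990)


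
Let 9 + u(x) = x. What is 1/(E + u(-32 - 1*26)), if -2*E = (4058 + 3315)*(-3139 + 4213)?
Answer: -1/3959368 ≈ -2.5257e-7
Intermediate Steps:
u(x) = -9 + x
E = -3959301 (E = -(4058 + 3315)*(-3139 + 4213)/2 = -7373*1074/2 = -½*7918602 = -3959301)
1/(E + u(-32 - 1*26)) = 1/(-3959301 + (-9 + (-32 - 1*26))) = 1/(-3959301 + (-9 + (-32 - 26))) = 1/(-3959301 + (-9 - 58)) = 1/(-3959301 - 67) = 1/(-3959368) = -1/3959368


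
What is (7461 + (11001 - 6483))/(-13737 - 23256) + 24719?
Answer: 27709636/1121 ≈ 24719.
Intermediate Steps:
(7461 + (11001 - 6483))/(-13737 - 23256) + 24719 = (7461 + 4518)/(-36993) + 24719 = 11979*(-1/36993) + 24719 = -363/1121 + 24719 = 27709636/1121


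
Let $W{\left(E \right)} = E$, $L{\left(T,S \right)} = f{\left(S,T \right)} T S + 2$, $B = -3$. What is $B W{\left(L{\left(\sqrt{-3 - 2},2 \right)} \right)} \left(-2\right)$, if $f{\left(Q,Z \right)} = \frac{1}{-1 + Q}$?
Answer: $12 + 12 i \sqrt{5} \approx 12.0 + 26.833 i$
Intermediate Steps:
$L{\left(T,S \right)} = 2 + \frac{S T}{-1 + S}$ ($L{\left(T,S \right)} = \frac{T}{-1 + S} S + 2 = \frac{S T}{-1 + S} + 2 = 2 + \frac{S T}{-1 + S}$)
$B W{\left(L{\left(\sqrt{-3 - 2},2 \right)} \right)} \left(-2\right) = - 3 \frac{-2 + 2 \cdot 2 + 2 \sqrt{-3 - 2}}{-1 + 2} \left(-2\right) = - 3 \frac{-2 + 4 + 2 \sqrt{-5}}{1} \left(-2\right) = - 3 \cdot 1 \left(-2 + 4 + 2 i \sqrt{5}\right) \left(-2\right) = - 3 \cdot 1 \left(2 + 2 i \sqrt{5}\right) \left(-2\right) = - 3 \left(2 + 2 i \sqrt{5}\right) \left(-2\right) = \left(-6 - 6 i \sqrt{5}\right) \left(-2\right) = 12 + 12 i \sqrt{5}$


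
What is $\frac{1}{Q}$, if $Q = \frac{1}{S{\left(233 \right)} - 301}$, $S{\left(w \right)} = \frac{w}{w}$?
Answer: $-300$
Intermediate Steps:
$S{\left(w \right)} = 1$
$Q = - \frac{1}{300}$ ($Q = \frac{1}{1 - 301} = \frac{1}{-300} = - \frac{1}{300} \approx -0.0033333$)
$\frac{1}{Q} = \frac{1}{- \frac{1}{300}} = -300$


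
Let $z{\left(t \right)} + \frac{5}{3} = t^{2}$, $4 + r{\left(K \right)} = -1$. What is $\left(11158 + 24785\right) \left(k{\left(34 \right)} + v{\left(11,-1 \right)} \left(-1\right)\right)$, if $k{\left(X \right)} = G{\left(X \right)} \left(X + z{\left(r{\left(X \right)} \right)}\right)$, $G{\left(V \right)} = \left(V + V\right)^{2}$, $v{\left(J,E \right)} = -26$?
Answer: $9529759286$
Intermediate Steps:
$r{\left(K \right)} = -5$ ($r{\left(K \right)} = -4 - 1 = -5$)
$z{\left(t \right)} = - \frac{5}{3} + t^{2}$
$G{\left(V \right)} = 4 V^{2}$ ($G{\left(V \right)} = \left(2 V\right)^{2} = 4 V^{2}$)
$k{\left(X \right)} = 4 X^{2} \left(\frac{70}{3} + X\right)$ ($k{\left(X \right)} = 4 X^{2} \left(X - \left(\frac{5}{3} - \left(-5\right)^{2}\right)\right) = 4 X^{2} \left(X + \left(- \frac{5}{3} + 25\right)\right) = 4 X^{2} \left(X + \frac{70}{3}\right) = 4 X^{2} \left(\frac{70}{3} + X\right)$)
$\left(11158 + 24785\right) \left(k{\left(34 \right)} + v{\left(11,-1 \right)} \left(-1\right)\right) = \left(11158 + 24785\right) \left(34^{2} \left(\frac{280}{3} + 4 \cdot 34\right) - -26\right) = 35943 \left(1156 \left(\frac{280}{3} + 136\right) + 26\right) = 35943 \left(1156 \cdot \frac{688}{3} + 26\right) = 35943 \left(\frac{795328}{3} + 26\right) = 35943 \cdot \frac{795406}{3} = 9529759286$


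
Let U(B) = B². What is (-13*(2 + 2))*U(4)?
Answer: -832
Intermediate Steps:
(-13*(2 + 2))*U(4) = -13*(2 + 2)*4² = -13*4*16 = -52*16 = -832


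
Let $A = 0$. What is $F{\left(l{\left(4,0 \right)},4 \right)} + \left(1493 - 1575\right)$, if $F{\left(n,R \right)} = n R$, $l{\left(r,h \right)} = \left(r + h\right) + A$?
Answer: $-66$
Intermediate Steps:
$l{\left(r,h \right)} = h + r$ ($l{\left(r,h \right)} = \left(r + h\right) + 0 = \left(h + r\right) + 0 = h + r$)
$F{\left(n,R \right)} = R n$
$F{\left(l{\left(4,0 \right)},4 \right)} + \left(1493 - 1575\right) = 4 \left(0 + 4\right) + \left(1493 - 1575\right) = 4 \cdot 4 + \left(1493 - 1575\right) = 16 - 82 = -66$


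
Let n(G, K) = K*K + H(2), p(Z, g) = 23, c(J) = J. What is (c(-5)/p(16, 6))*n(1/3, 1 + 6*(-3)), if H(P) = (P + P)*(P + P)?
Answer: -1525/23 ≈ -66.304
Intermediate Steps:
H(P) = 4*P**2 (H(P) = (2*P)*(2*P) = 4*P**2)
n(G, K) = 16 + K**2 (n(G, K) = K*K + 4*2**2 = K**2 + 4*4 = K**2 + 16 = 16 + K**2)
(c(-5)/p(16, 6))*n(1/3, 1 + 6*(-3)) = (-5/23)*(16 + (1 + 6*(-3))**2) = (-5*1/23)*(16 + (1 - 18)**2) = -5*(16 + (-17)**2)/23 = -5*(16 + 289)/23 = -5/23*305 = -1525/23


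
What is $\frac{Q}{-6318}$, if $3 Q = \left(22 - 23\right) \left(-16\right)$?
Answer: $- \frac{8}{9477} \approx -0.00084415$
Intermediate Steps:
$Q = \frac{16}{3}$ ($Q = \frac{\left(22 - 23\right) \left(-16\right)}{3} = \frac{\left(-1\right) \left(-16\right)}{3} = \frac{1}{3} \cdot 16 = \frac{16}{3} \approx 5.3333$)
$\frac{Q}{-6318} = \frac{16}{3 \left(-6318\right)} = \frac{16}{3} \left(- \frac{1}{6318}\right) = - \frac{8}{9477}$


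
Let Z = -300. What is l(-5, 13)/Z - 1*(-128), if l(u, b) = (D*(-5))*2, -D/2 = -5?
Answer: 385/3 ≈ 128.33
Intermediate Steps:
D = 10 (D = -2*(-5) = 10)
l(u, b) = -100 (l(u, b) = (10*(-5))*2 = -50*2 = -100)
l(-5, 13)/Z - 1*(-128) = -100/(-300) - 1*(-128) = -100*(-1/300) + 128 = ⅓ + 128 = 385/3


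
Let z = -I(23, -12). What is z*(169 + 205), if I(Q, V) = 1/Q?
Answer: -374/23 ≈ -16.261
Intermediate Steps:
z = -1/23 ≈ -0.043478
z*(169 + 205) = -(169 + 205)/23 = -1/23*374 = -374/23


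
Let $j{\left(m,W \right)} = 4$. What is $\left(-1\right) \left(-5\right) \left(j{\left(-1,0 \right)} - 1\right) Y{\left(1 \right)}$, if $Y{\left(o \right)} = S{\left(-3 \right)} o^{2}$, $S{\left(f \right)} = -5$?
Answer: $-75$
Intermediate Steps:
$Y{\left(o \right)} = - 5 o^{2}$
$\left(-1\right) \left(-5\right) \left(j{\left(-1,0 \right)} - 1\right) Y{\left(1 \right)} = \left(-1\right) \left(-5\right) \left(4 - 1\right) \left(- 5 \cdot 1^{2}\right) = 5 \cdot 3 \left(\left(-5\right) 1\right) = 5 \cdot 3 \left(-5\right) = 5 \left(-15\right) = -75$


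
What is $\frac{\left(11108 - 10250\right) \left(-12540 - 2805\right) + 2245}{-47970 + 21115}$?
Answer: $\frac{2632753}{5371} \approx 490.18$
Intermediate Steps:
$\frac{\left(11108 - 10250\right) \left(-12540 - 2805\right) + 2245}{-47970 + 21115} = \frac{858 \left(-15345\right) + 2245}{-26855} = \left(-13166010 + 2245\right) \left(- \frac{1}{26855}\right) = \left(-13163765\right) \left(- \frac{1}{26855}\right) = \frac{2632753}{5371}$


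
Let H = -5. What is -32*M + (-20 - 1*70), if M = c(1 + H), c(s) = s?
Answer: 38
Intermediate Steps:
M = -4 (M = 1 - 5 = -4)
-32*M + (-20 - 1*70) = -32*(-4) + (-20 - 1*70) = 128 + (-20 - 70) = 128 - 90 = 38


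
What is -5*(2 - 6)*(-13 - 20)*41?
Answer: -27060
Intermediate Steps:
-5*(2 - 6)*(-13 - 20)*41 = -(-20)*(-33)*41 = -5*132*41 = -660*41 = -27060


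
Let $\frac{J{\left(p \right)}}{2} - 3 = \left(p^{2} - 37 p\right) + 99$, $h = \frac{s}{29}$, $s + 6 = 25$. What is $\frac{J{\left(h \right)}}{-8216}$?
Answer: $- \frac{16439}{863707} \approx -0.019033$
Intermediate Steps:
$s = 19$ ($s = -6 + 25 = 19$)
$h = \frac{19}{29} \approx 0.65517$
$J{\left(p \right)} = 204 - 74 p + 2 p^{2}$ ($J{\left(p \right)} = 6 + 2 \left(\left(p^{2} - 37 p\right) + 99\right) = 6 + 2 \left(99 + p^{2} - 37 p\right) = 6 + \left(198 - 74 p + 2 p^{2}\right) = 204 - 74 p + 2 p^{2}$)
$\frac{J{\left(h \right)}}{-8216} = \frac{204 - \frac{1406}{29} + 2 \left(\frac{19}{29}\right)^{2}}{-8216} = \left(204 - \frac{1406}{29} + 2 \cdot \frac{361}{841}\right) \left(- \frac{1}{8216}\right) = \left(204 - \frac{1406}{29} + \frac{722}{841}\right) \left(- \frac{1}{8216}\right) = \frac{131512}{841} \left(- \frac{1}{8216}\right) = - \frac{16439}{863707}$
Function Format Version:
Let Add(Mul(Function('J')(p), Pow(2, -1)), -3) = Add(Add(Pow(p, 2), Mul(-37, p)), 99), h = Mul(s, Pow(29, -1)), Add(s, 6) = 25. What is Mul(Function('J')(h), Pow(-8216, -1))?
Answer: Rational(-16439, 863707) ≈ -0.019033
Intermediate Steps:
s = 19 (s = Add(-6, 25) = 19)
h = Rational(19, 29) (h = Mul(19, Pow(29, -1)) = Mul(19, Rational(1, 29)) = Rational(19, 29) ≈ 0.65517)
Function('J')(p) = Add(204, Mul(-74, p), Mul(2, Pow(p, 2))) (Function('J')(p) = Add(6, Mul(2, Add(Add(Pow(p, 2), Mul(-37, p)), 99))) = Add(6, Mul(2, Add(99, Pow(p, 2), Mul(-37, p)))) = Add(6, Add(198, Mul(-74, p), Mul(2, Pow(p, 2)))) = Add(204, Mul(-74, p), Mul(2, Pow(p, 2))))
Mul(Function('J')(h), Pow(-8216, -1)) = Mul(Add(204, Mul(-74, Rational(19, 29)), Mul(2, Pow(Rational(19, 29), 2))), Pow(-8216, -1)) = Mul(Add(204, Rational(-1406, 29), Mul(2, Rational(361, 841))), Rational(-1, 8216)) = Mul(Add(204, Rational(-1406, 29), Rational(722, 841)), Rational(-1, 8216)) = Mul(Rational(131512, 841), Rational(-1, 8216)) = Rational(-16439, 863707)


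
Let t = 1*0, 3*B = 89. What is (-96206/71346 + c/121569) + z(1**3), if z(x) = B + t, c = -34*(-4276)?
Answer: 3878630332/131416089 ≈ 29.514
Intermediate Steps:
B = 89/3 (B = (1/3)*89 = 89/3 ≈ 29.667)
t = 0
c = 145384
z(x) = 89/3 (z(x) = 89/3 + 0 = 89/3)
(-96206/71346 + c/121569) + z(1**3) = (-96206/71346 + 145384/121569) + 89/3 = (-96206*1/71346 + 145384*(1/121569)) + 89/3 = (-4373/3243 + 145384/121569) + 89/3 = -6682325/43805363 + 89/3 = 3878630332/131416089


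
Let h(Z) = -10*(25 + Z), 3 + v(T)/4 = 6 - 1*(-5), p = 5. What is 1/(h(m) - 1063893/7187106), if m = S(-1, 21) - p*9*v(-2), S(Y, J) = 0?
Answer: 2395702/33898828669 ≈ 7.0672e-5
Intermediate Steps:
v(T) = 32 (v(T) = -12 + 4*(6 - 1*(-5)) = -12 + 4*(6 + 5) = -12 + 4*11 = -12 + 44 = 32)
m = -1440 (m = 0 - 5*9*32 = 0 - 45*32 = 0 - 1*1440 = 0 - 1440 = -1440)
h(Z) = -250 - 10*Z
1/(h(m) - 1063893/7187106) = 1/((-250 - 10*(-1440)) - 1063893/7187106) = 1/((-250 + 14400) - 1063893*1/7187106) = 1/(14150 - 354631/2395702) = 1/(33898828669/2395702) = 2395702/33898828669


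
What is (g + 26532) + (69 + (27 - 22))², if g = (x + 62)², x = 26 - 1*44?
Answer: 33944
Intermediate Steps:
x = -18 (x = 26 - 44 = -18)
g = 1936 (g = (-18 + 62)² = 44² = 1936)
(g + 26532) + (69 + (27 - 22))² = (1936 + 26532) + (69 + (27 - 22))² = 28468 + (69 + 5)² = 28468 + 74² = 28468 + 5476 = 33944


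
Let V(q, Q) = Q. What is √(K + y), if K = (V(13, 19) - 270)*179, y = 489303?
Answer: √444374 ≈ 666.61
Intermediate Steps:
K = -44929 (K = (19 - 270)*179 = -251*179 = -44929)
√(K + y) = √(-44929 + 489303) = √444374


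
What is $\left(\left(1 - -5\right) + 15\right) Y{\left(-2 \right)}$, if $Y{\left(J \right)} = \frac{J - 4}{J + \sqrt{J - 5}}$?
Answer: $\frac{252}{11} + \frac{126 i \sqrt{7}}{11} \approx 22.909 + 30.306 i$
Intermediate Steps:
$Y{\left(J \right)} = \frac{-4 + J}{J + \sqrt{-5 + J}}$
$\left(\left(1 - -5\right) + 15\right) Y{\left(-2 \right)} = \left(\left(1 - -5\right) + 15\right) \frac{-4 - 2}{-2 + \sqrt{-5 - 2}} = \left(\left(1 + 5\right) + 15\right) \frac{1}{-2 + \sqrt{-7}} \left(-6\right) = \left(6 + 15\right) \frac{1}{-2 + i \sqrt{7}} \left(-6\right) = 21 \left(- \frac{6}{-2 + i \sqrt{7}}\right) = - \frac{126}{-2 + i \sqrt{7}}$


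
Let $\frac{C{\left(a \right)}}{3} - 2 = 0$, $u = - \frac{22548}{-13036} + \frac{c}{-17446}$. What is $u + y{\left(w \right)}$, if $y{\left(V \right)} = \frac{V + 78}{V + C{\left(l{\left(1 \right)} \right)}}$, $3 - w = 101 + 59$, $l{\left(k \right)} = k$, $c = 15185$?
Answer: $\frac{11868797843}{8585333614} \approx 1.3825$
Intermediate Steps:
$w = -157$ ($w = 3 - \left(101 + 59\right) = 3 - 160 = -157$)
$u = \frac{48855187}{56856514}$ ($u = - \frac{22548}{-13036} + \frac{15185}{-17446} = \left(-22548\right) \left(- \frac{1}{13036}\right) + 15185 \left(- \frac{1}{17446}\right) = \frac{5637}{3259} - \frac{15185}{17446} = \frac{48855187}{56856514} \approx 0.85927$)
$C{\left(a \right)} = 6$ ($C{\left(a \right)} = 6 + 3 \cdot 0 = 6 + 0 = 6$)
$y{\left(V \right)} = \frac{78 + V}{6 + V}$ ($y{\left(V \right)} = \frac{V + 78}{V + 6} = \frac{78 + V}{6 + V}$)
$u + y{\left(w \right)} = \frac{48855187}{56856514} + \frac{78 - 157}{6 - 157} = \frac{48855187}{56856514} + \frac{1}{-151} \left(-79\right) = \frac{48855187}{56856514} - - \frac{79}{151} = \frac{48855187}{56856514} + \frac{79}{151} = \frac{11868797843}{8585333614}$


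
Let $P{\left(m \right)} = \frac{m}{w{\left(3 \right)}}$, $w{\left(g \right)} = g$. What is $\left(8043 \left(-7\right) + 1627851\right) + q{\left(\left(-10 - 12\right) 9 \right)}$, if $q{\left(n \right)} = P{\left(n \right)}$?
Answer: $1571484$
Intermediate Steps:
$P{\left(m \right)} = \frac{m}{3}$
$q{\left(n \right)} = \frac{n}{3}$
$\left(8043 \left(-7\right) + 1627851\right) + q{\left(\left(-10 - 12\right) 9 \right)} = \left(8043 \left(-7\right) + 1627851\right) + \frac{\left(-10 - 12\right) 9}{3} = \left(-56301 + 1627851\right) + \frac{\left(-22\right) 9}{3} = 1571550 + \frac{1}{3} \left(-198\right) = 1571550 - 66 = 1571484$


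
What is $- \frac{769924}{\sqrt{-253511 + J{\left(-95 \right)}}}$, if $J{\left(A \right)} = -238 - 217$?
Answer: $\frac{384962 i \sqrt{253966}}{126983} \approx 1527.8 i$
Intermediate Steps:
$J{\left(A \right)} = -455$ ($J{\left(A \right)} = -238 - 217 = -455$)
$- \frac{769924}{\sqrt{-253511 + J{\left(-95 \right)}}} = - \frac{769924}{\sqrt{-253511 - 455}} = - \frac{769924}{\sqrt{-253966}} = - \frac{769924}{i \sqrt{253966}} = - 769924 \left(- \frac{i \sqrt{253966}}{253966}\right) = \frac{384962 i \sqrt{253966}}{126983}$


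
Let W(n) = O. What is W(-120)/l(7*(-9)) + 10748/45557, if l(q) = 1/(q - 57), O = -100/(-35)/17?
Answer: -108057788/5421283 ≈ -19.932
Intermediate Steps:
O = 20/119 (O = -100*(-1/35)*(1/17) = (20/7)*(1/17) = 20/119 ≈ 0.16807)
W(n) = 20/119
l(q) = 1/(-57 + q)
W(-120)/l(7*(-9)) + 10748/45557 = 20/(119*(1/(-57 + 7*(-9)))) + 10748/45557 = 20/(119*(1/(-57 - 63))) + 10748*(1/45557) = 20/(119*(1/(-120))) + 10748/45557 = 20/(119*(-1/120)) + 10748/45557 = (20/119)*(-120) + 10748/45557 = -2400/119 + 10748/45557 = -108057788/5421283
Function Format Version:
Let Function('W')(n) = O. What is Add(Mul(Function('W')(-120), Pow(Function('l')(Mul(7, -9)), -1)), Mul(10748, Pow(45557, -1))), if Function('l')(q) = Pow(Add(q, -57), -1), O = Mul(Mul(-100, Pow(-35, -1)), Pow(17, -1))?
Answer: Rational(-108057788, 5421283) ≈ -19.932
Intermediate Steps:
O = Rational(20, 119) (O = Mul(Mul(-100, Rational(-1, 35)), Rational(1, 17)) = Mul(Rational(20, 7), Rational(1, 17)) = Rational(20, 119) ≈ 0.16807)
Function('W')(n) = Rational(20, 119)
Function('l')(q) = Pow(Add(-57, q), -1)
Add(Mul(Function('W')(-120), Pow(Function('l')(Mul(7, -9)), -1)), Mul(10748, Pow(45557, -1))) = Add(Mul(Rational(20, 119), Pow(Pow(Add(-57, Mul(7, -9)), -1), -1)), Mul(10748, Pow(45557, -1))) = Add(Mul(Rational(20, 119), Pow(Pow(Add(-57, -63), -1), -1)), Mul(10748, Rational(1, 45557))) = Add(Mul(Rational(20, 119), Pow(Pow(-120, -1), -1)), Rational(10748, 45557)) = Add(Mul(Rational(20, 119), Pow(Rational(-1, 120), -1)), Rational(10748, 45557)) = Add(Mul(Rational(20, 119), -120), Rational(10748, 45557)) = Add(Rational(-2400, 119), Rational(10748, 45557)) = Rational(-108057788, 5421283)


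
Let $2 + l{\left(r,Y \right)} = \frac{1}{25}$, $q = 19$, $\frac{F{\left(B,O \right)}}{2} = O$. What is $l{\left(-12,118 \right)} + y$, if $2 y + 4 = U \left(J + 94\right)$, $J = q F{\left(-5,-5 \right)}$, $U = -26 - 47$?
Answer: $\frac{87501}{25} \approx 3500.0$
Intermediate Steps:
$U = -73$
$F{\left(B,O \right)} = 2 O$
$l{\left(r,Y \right)} = - \frac{49}{25}$ ($l{\left(r,Y \right)} = -2 + \frac{1}{25} = - \frac{49}{25}$)
$J = -190$ ($J = 19 \cdot 2 \left(-5\right) = 19 \left(-10\right) = -190$)
$y = 3502$ ($y = -2 + \frac{\left(-73\right) \left(-190 + 94\right)}{2} = -2 + \frac{\left(-73\right) \left(-96\right)}{2} = -2 + \frac{1}{2} \cdot 7008 = -2 + 3504 = 3502$)
$l{\left(-12,118 \right)} + y = - \frac{49}{25} + 3502 = \frac{87501}{25}$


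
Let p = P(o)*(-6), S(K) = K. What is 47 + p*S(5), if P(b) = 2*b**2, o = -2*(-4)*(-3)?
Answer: -34513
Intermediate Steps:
o = -24 (o = 8*(-3) = -24)
p = -6912 (p = (2*(-24)**2)*(-6) = (2*576)*(-6) = 1152*(-6) = -6912)
47 + p*S(5) = 47 - 6912*5 = 47 - 34560 = -34513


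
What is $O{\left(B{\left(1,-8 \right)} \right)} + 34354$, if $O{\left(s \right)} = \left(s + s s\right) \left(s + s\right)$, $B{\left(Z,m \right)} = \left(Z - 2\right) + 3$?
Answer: $34378$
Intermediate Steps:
$B{\left(Z,m \right)} = 1 + Z$ ($B{\left(Z,m \right)} = \left(-2 + Z\right) + 3 = 1 + Z$)
$O{\left(s \right)} = 2 s \left(s + s^{2}\right)$ ($O{\left(s \right)} = \left(s + s^{2}\right) 2 s = 2 s \left(s + s^{2}\right)$)
$O{\left(B{\left(1,-8 \right)} \right)} + 34354 = 2 \left(1 + 1\right)^{2} \left(1 + \left(1 + 1\right)\right) + 34354 = 2 \cdot 2^{2} \left(1 + 2\right) + 34354 = 2 \cdot 4 \cdot 3 + 34354 = 24 + 34354 = 34378$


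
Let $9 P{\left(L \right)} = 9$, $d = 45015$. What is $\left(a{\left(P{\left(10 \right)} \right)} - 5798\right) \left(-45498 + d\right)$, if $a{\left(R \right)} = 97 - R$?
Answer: $2754066$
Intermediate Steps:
$P{\left(L \right)} = 1$ ($P{\left(L \right)} = \frac{1}{9} \cdot 9 = 1$)
$\left(a{\left(P{\left(10 \right)} \right)} - 5798\right) \left(-45498 + d\right) = \left(\left(97 - 1\right) - 5798\right) \left(-45498 + 45015\right) = \left(\left(97 - 1\right) - 5798\right) \left(-483\right) = \left(96 - 5798\right) \left(-483\right) = \left(-5702\right) \left(-483\right) = 2754066$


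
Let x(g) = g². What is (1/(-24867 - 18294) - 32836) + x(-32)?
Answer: -1373037733/43161 ≈ -31812.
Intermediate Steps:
(1/(-24867 - 18294) - 32836) + x(-32) = (1/(-24867 - 18294) - 32836) + (-32)² = (1/(-43161) - 32836) + 1024 = (-1/43161 - 32836) + 1024 = -1417234597/43161 + 1024 = -1373037733/43161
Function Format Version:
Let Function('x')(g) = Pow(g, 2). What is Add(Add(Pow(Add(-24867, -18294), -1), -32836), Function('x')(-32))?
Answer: Rational(-1373037733, 43161) ≈ -31812.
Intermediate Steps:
Add(Add(Pow(Add(-24867, -18294), -1), -32836), Function('x')(-32)) = Add(Add(Pow(Add(-24867, -18294), -1), -32836), Pow(-32, 2)) = Add(Add(Pow(-43161, -1), -32836), 1024) = Add(Add(Rational(-1, 43161), -32836), 1024) = Add(Rational(-1417234597, 43161), 1024) = Rational(-1373037733, 43161)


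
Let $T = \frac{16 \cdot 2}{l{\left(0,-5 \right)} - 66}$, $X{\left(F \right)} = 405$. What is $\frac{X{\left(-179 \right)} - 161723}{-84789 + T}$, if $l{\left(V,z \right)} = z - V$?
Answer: $\frac{11453578}{6020051} \approx 1.9026$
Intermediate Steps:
$T = - \frac{32}{71}$ ($T = \frac{16 \cdot 2}{\left(-5 - 0\right) - 66} = \frac{32}{\left(-5 + 0\right) - 66} = \frac{32}{-5 - 66} = \frac{32}{-71} = 32 \left(- \frac{1}{71}\right) = - \frac{32}{71} \approx -0.4507$)
$\frac{X{\left(-179 \right)} - 161723}{-84789 + T} = \frac{405 - 161723}{-84789 - \frac{32}{71}} = - \frac{161318}{- \frac{6020051}{71}} = \left(-161318\right) \left(- \frac{71}{6020051}\right) = \frac{11453578}{6020051}$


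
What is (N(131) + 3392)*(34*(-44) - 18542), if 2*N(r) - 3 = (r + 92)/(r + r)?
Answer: -17817959923/262 ≈ -6.8007e+7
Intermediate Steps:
N(r) = 3/2 + (92 + r)/(4*r) (N(r) = 3/2 + ((r + 92)/(r + r))/2 = 3/2 + ((92 + r)/((2*r)))/2 = 3/2 + ((92 + r)*(1/(2*r)))/2 = 3/2 + ((92 + r)/(2*r))/2 = 3/2 + (92 + r)/(4*r))
(N(131) + 3392)*(34*(-44) - 18542) = ((7/4 + 23/131) + 3392)*(34*(-44) - 18542) = ((7/4 + 23*(1/131)) + 3392)*(-1496 - 18542) = ((7/4 + 23/131) + 3392)*(-20038) = (1009/524 + 3392)*(-20038) = (1778417/524)*(-20038) = -17817959923/262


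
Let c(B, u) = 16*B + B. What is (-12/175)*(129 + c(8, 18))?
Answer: -636/35 ≈ -18.171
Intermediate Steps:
c(B, u) = 17*B
(-12/175)*(129 + c(8, 18)) = (-12/175)*(129 + 17*8) = (-12*1/175)*(129 + 136) = -12/175*265 = -636/35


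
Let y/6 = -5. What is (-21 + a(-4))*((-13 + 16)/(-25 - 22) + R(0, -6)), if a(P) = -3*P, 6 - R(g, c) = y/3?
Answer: -6741/47 ≈ -143.43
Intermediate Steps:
y = -30 (y = 6*(-5) = -30)
R(g, c) = 16 (R(g, c) = 6 - (-30)/3 = 6 - 1*(-10) = 6 + 10 = 16)
(-21 + a(-4))*((-13 + 16)/(-25 - 22) + R(0, -6)) = (-21 - 3*(-4))*((-13 + 16)/(-25 - 22) + 16) = (-21 + 12)*(3/(-47) + 16) = -9*(3*(-1/47) + 16) = -9*(-3/47 + 16) = -9*749/47 = -6741/47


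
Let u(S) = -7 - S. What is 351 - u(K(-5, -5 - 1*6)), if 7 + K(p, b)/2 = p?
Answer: 334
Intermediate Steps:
K(p, b) = -14 + 2*p
351 - u(K(-5, -5 - 1*6)) = 351 - (-7 - (-14 + 2*(-5))) = 351 - (-7 - (-14 - 10)) = 351 - (-7 - 1*(-24)) = 351 - (-7 + 24) = 351 - 1*17 = 351 - 17 = 334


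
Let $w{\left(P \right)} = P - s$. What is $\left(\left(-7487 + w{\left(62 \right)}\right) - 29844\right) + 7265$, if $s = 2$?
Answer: $-30006$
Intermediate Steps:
$w{\left(P \right)} = -2 + P$ ($w{\left(P \right)} = P - 2 = -2 + P$)
$\left(\left(-7487 + w{\left(62 \right)}\right) - 29844\right) + 7265 = \left(\left(-7487 + \left(-2 + 62\right)\right) - 29844\right) + 7265 = \left(\left(-7487 + 60\right) - 29844\right) + 7265 = \left(-7427 - 29844\right) + 7265 = -37271 + 7265 = -30006$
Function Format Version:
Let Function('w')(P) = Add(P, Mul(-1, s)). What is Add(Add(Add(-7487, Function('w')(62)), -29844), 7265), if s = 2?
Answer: -30006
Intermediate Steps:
Function('w')(P) = Add(-2, P) (Function('w')(P) = Add(P, Mul(-1, 2)) = Add(P, -2) = Add(-2, P))
Add(Add(Add(-7487, Function('w')(62)), -29844), 7265) = Add(Add(Add(-7487, Add(-2, 62)), -29844), 7265) = Add(Add(Add(-7487, 60), -29844), 7265) = Add(Add(-7427, -29844), 7265) = Add(-37271, 7265) = -30006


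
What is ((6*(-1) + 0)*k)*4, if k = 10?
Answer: -240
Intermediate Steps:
((6*(-1) + 0)*k)*4 = ((6*(-1) + 0)*10)*4 = ((-6 + 0)*10)*4 = -6*10*4 = -60*4 = -240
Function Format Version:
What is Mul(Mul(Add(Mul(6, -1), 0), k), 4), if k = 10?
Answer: -240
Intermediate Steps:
Mul(Mul(Add(Mul(6, -1), 0), k), 4) = Mul(Mul(Add(Mul(6, -1), 0), 10), 4) = Mul(Mul(Add(-6, 0), 10), 4) = Mul(Mul(-6, 10), 4) = Mul(-60, 4) = -240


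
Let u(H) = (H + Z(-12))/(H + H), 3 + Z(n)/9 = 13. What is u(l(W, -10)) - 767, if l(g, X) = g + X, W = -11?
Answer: -10761/14 ≈ -768.64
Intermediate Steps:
Z(n) = 90 (Z(n) = -27 + 9*13 = -27 + 117 = 90)
l(g, X) = X + g
u(H) = (90 + H)/(2*H) (u(H) = (H + 90)/(H + H) = (90 + H)/((2*H)) = (90 + H)*(1/(2*H)) = (90 + H)/(2*H))
u(l(W, -10)) - 767 = (90 + (-10 - 11))/(2*(-10 - 11)) - 767 = (½)*(90 - 21)/(-21) - 767 = (½)*(-1/21)*69 - 767 = -23/14 - 767 = -10761/14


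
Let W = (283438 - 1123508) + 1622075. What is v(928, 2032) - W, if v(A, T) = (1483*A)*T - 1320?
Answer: 2795703843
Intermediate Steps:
W = 782005 (W = -840070 + 1622075 = 782005)
v(A, T) = -1320 + 1483*A*T (v(A, T) = 1483*A*T - 1320 = -1320 + 1483*A*T)
v(928, 2032) - W = (-1320 + 1483*928*2032) - 1*782005 = (-1320 + 2796487168) - 782005 = 2796485848 - 782005 = 2795703843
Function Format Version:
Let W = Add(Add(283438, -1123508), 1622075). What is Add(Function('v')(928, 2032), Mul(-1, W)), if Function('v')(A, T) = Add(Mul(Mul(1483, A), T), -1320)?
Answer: 2795703843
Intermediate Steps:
W = 782005 (W = Add(-840070, 1622075) = 782005)
Function('v')(A, T) = Add(-1320, Mul(1483, A, T)) (Function('v')(A, T) = Add(Mul(1483, A, T), -1320) = Add(-1320, Mul(1483, A, T)))
Add(Function('v')(928, 2032), Mul(-1, W)) = Add(Add(-1320, Mul(1483, 928, 2032)), Mul(-1, 782005)) = Add(Add(-1320, 2796487168), -782005) = Add(2796485848, -782005) = 2795703843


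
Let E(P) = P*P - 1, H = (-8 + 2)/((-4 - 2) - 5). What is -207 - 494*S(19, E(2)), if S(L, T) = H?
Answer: -5241/11 ≈ -476.45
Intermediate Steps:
H = 6/11 (H = -6/(-6 - 5) = -6/(-11) = -6*(-1/11) = 6/11 ≈ 0.54545)
E(P) = -1 + P² (E(P) = P² - 1 = -1 + P²)
S(L, T) = 6/11
-207 - 494*S(19, E(2)) = -207 - 494*6/11 = -207 - 2964/11 = -5241/11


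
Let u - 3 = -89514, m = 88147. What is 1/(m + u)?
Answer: -1/1364 ≈ -0.00073314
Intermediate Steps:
u = -89511 (u = 3 - 89514 = -89511)
1/(m + u) = 1/(88147 - 89511) = 1/(-1364) = -1/1364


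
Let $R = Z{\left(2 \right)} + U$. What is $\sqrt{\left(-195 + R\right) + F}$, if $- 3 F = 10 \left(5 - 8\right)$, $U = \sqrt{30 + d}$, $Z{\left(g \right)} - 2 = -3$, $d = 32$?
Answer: $\sqrt{-186 + \sqrt{62}} \approx 13.346 i$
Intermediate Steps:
$Z{\left(g \right)} = -1$ ($Z{\left(g \right)} = 2 - 3 = -1$)
$U = \sqrt{62}$ ($U = \sqrt{30 + 32} = \sqrt{62} \approx 7.874$)
$F = 10$ ($F = - \frac{10 \left(5 - 8\right)}{3} = - \frac{10 \left(-3\right)}{3} = \left(- \frac{1}{3}\right) \left(-30\right) = 10$)
$R = -1 + \sqrt{62} \approx 6.874$
$\sqrt{\left(-195 + R\right) + F} = \sqrt{\left(-195 - \left(1 - \sqrt{62}\right)\right) + 10} = \sqrt{\left(-196 + \sqrt{62}\right) + 10} = \sqrt{-186 + \sqrt{62}}$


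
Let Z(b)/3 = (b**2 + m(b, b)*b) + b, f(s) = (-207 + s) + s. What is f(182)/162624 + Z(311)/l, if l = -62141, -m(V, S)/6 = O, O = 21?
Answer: -28211687575/10105617984 ≈ -2.7917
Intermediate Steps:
m(V, S) = -126 (m(V, S) = -6*21 = -126)
f(s) = -207 + 2*s
Z(b) = -375*b + 3*b**2 (Z(b) = 3*((b**2 - 126*b) + b) = 3*(b**2 - 125*b) = -375*b + 3*b**2)
f(182)/162624 + Z(311)/l = (-207 + 2*182)/162624 + (3*311*(-125 + 311))/(-62141) = (-207 + 364)*(1/162624) + (3*311*186)*(-1/62141) = 157*(1/162624) + 173538*(-1/62141) = 157/162624 - 173538/62141 = -28211687575/10105617984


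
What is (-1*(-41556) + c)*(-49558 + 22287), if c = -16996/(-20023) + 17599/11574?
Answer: -262646844649711903/231746202 ≈ -1.1333e+9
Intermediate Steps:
c = 549096481/231746202 (c = -16996*(-1/20023) + 17599*(1/11574) = 16996/20023 + 17599/11574 = 549096481/231746202 ≈ 2.3694)
(-1*(-41556) + c)*(-49558 + 22287) = (-1*(-41556) + 549096481/231746202)*(-49558 + 22287) = (41556 + 549096481/231746202)*(-27271) = (9630994266793/231746202)*(-27271) = -262646844649711903/231746202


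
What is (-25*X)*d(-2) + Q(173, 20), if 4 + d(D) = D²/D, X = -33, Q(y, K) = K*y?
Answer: -1490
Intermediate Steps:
d(D) = -4 + D (d(D) = -4 + D²/D = -4 + D)
(-25*X)*d(-2) + Q(173, 20) = (-25*(-33))*(-4 - 2) + 20*173 = 825*(-6) + 3460 = -4950 + 3460 = -1490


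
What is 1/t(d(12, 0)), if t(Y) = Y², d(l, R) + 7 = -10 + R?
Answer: 1/289 ≈ 0.0034602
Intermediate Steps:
d(l, R) = -17 + R (d(l, R) = -7 + (-10 + R) = -17 + R)
1/t(d(12, 0)) = 1/((-17 + 0)²) = 1/((-17)²) = 1/289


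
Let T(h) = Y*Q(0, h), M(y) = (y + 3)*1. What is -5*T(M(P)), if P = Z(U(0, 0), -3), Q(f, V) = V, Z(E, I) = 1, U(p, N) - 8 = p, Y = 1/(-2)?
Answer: 10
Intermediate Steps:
Y = -1/2 ≈ -0.50000
U(p, N) = 8 + p
P = 1
M(y) = 3 + y (M(y) = (3 + y)*1 = 3 + y)
T(h) = -h/2
-5*T(M(P)) = -(-5)*(3 + 1)/2 = -(-5)*4/2 = -5*(-2) = 10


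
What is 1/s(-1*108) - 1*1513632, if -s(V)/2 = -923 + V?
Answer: -3121109183/2062 ≈ -1.5136e+6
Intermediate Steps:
s(V) = 1846 - 2*V (s(V) = -2*(-923 + V) = 1846 - 2*V)
1/s(-1*108) - 1*1513632 = 1/(1846 - (-2)*108) - 1*1513632 = 1/(1846 - 2*(-108)) - 1513632 = 1/(1846 + 216) - 1513632 = 1/2062 - 1513632 = -3121109183/2062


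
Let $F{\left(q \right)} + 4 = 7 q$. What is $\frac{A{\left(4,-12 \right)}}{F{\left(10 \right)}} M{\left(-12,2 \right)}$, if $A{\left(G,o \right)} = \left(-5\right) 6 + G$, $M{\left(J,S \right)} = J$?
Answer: $\frac{52}{11} \approx 4.7273$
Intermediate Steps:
$A{\left(G,o \right)} = -30 + G$
$F{\left(q \right)} = -4 + 7 q$
$\frac{A{\left(4,-12 \right)}}{F{\left(10 \right)}} M{\left(-12,2 \right)} = \frac{-30 + 4}{-4 + 7 \cdot 10} \left(-12\right) = \frac{1}{-4 + 70} \left(-26\right) \left(-12\right) = \frac{1}{66} \left(-26\right) \left(-12\right) = \left(- \frac{13}{33}\right) \left(-12\right) = \frac{52}{11}$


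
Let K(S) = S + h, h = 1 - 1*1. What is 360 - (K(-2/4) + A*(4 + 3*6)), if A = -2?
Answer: 809/2 ≈ 404.50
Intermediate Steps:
h = 0 (h = 1 - 1 = 0)
K(S) = S (K(S) = S + 0 = S)
360 - (K(-2/4) + A*(4 + 3*6)) = 360 - (-2/4 - 2*(4 + 3*6)) = 360 - (-2*1/4 - 2*(4 + 18)) = 360 - (-1/2 - 2*22) = 360 - (-1/2 - 44) = 360 - 1*(-89/2) = 360 + 89/2 = 809/2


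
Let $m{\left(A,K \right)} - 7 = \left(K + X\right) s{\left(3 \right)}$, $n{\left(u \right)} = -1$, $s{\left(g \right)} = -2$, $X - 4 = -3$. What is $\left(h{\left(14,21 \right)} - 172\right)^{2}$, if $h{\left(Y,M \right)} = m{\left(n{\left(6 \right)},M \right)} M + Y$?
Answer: $874225$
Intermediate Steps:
$X = 1$ ($X = 4 - 3 = 1$)
$m{\left(A,K \right)} = 5 - 2 K$ ($m{\left(A,K \right)} = 7 + \left(K + 1\right) \left(-2\right) = 7 + \left(1 + K\right) \left(-2\right) = 7 - \left(2 + 2 K\right) = 5 - 2 K$)
$h{\left(Y,M \right)} = Y + M \left(5 - 2 M\right)$ ($h{\left(Y,M \right)} = \left(5 - 2 M\right) M + Y = M \left(5 - 2 M\right) + Y = Y + M \left(5 - 2 M\right)$)
$\left(h{\left(14,21 \right)} - 172\right)^{2} = \left(\left(14 + 21 \left(5 - 42\right)\right) - 172\right)^{2} = \left(\left(14 + 21 \left(-37\right)\right) - 172\right)^{2} = \left(\left(14 - 777\right) - 172\right)^{2} = \left(-763 - 172\right)^{2} = \left(-935\right)^{2} = 874225$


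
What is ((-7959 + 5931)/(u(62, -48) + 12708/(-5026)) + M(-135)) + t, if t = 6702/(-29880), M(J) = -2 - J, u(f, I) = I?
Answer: 18223444469/105391740 ≈ 172.91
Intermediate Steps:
t = -1117/4980 (t = 6702*(-1/29880) = -1117/4980 ≈ -0.22430)
((-7959 + 5931)/(u(62, -48) + 12708/(-5026)) + M(-135)) + t = ((-7959 + 5931)/(-48 + 12708/(-5026)) + (-2 - 1*(-135))) - 1117/4980 = (-2028/(-48 + 12708*(-1/5026)) + (-2 + 135)) - 1117/4980 = (-2028/(-48 - 6354/2513) + 133) - 1117/4980 = (-2028/(-126978/2513) + 133) - 1117/4980 = (-2028*(-2513/126978) + 133) - 1117/4980 = (849394/21163 + 133) - 1117/4980 = 3664073/21163 - 1117/4980 = 18223444469/105391740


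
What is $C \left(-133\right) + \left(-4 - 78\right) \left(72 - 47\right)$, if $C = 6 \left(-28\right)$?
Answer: $20294$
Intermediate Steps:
$C = -168$
$C \left(-133\right) + \left(-4 - 78\right) \left(72 - 47\right) = \left(-168\right) \left(-133\right) + \left(-4 - 78\right) \left(72 - 47\right) = 22344 - 2050 = 20294$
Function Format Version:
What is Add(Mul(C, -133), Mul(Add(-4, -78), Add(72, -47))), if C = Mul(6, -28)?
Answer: 20294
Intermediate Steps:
C = -168
Add(Mul(C, -133), Mul(Add(-4, -78), Add(72, -47))) = Add(Mul(-168, -133), Mul(Add(-4, -78), Add(72, -47))) = Add(22344, Mul(-82, 25)) = Add(22344, -2050) = 20294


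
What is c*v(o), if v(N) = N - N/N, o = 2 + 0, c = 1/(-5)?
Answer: -⅕ ≈ -0.20000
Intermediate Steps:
c = -⅕ ≈ -0.20000
o = 2
v(N) = -1 + N (v(N) = N - 1*1 = N - 1 = -1 + N)
c*v(o) = -(-1 + 2)/5 = -⅕*1 = -⅕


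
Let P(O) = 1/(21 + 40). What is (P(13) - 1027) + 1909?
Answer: 53803/61 ≈ 882.02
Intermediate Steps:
P(O) = 1/61
(P(13) - 1027) + 1909 = (1/61 - 1027) + 1909 = -62646/61 + 1909 = 53803/61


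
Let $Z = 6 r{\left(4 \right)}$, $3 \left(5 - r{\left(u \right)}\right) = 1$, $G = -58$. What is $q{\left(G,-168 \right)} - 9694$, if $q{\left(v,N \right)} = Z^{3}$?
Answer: $12258$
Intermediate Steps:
$r{\left(u \right)} = \frac{14}{3}$ ($r{\left(u \right)} = 5 - \frac{1}{3} = \frac{14}{3}$)
$Z = 28$ ($Z = 6 \cdot \frac{14}{3} = 28$)
$q{\left(v,N \right)} = 21952$ ($q{\left(v,N \right)} = 28^{3} = 21952$)
$q{\left(G,-168 \right)} - 9694 = 21952 - 9694 = 12258$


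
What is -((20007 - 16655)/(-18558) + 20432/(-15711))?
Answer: 71973388/48594123 ≈ 1.4811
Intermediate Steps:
-((20007 - 16655)/(-18558) + 20432/(-15711)) = -(3352*(-1/18558) + 20432*(-1/15711)) = -(-1676/9279 - 20432/15711) = -1*(-71973388/48594123) = 71973388/48594123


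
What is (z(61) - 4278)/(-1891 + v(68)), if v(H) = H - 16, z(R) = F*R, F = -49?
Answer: 7267/1839 ≈ 3.9516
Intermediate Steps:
z(R) = -49*R
v(H) = -16 + H
(z(61) - 4278)/(-1891 + v(68)) = (-49*61 - 4278)/(-1891 + (-16 + 68)) = (-2989 - 4278)/(-1891 + 52) = -7267/(-1839) = -7267*(-1/1839) = 7267/1839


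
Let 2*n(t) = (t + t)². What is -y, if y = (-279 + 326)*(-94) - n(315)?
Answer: 202868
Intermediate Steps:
n(t) = 2*t² (n(t) = (t + t)²/2 = (2*t)²/2 = (4*t²)/2 = 2*t²)
y = -202868 (y = (-279 + 326)*(-94) - 2*315² = 47*(-94) - 2*99225 = -4418 - 1*198450 = -4418 - 198450 = -202868)
-y = -1*(-202868) = 202868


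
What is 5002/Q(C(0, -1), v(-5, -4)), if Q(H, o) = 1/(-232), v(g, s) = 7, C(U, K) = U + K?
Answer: -1160464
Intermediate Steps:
C(U, K) = K + U
Q(H, o) = -1/232
5002/Q(C(0, -1), v(-5, -4)) = 5002/(-1/232) = 5002*(-232) = -1160464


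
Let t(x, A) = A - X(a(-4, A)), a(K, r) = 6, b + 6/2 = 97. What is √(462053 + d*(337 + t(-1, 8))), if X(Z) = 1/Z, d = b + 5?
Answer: √1984766/2 ≈ 704.41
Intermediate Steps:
b = 94 (b = -3 + 97 = 94)
d = 99 (d = 94 + 5 = 99)
t(x, A) = -⅙ + A (t(x, A) = A - 1/6 = A - 1*⅙ = A - ⅙ = -⅙ + A)
√(462053 + d*(337 + t(-1, 8))) = √(462053 + 99*(337 + (-⅙ + 8))) = √(462053 + 99*(337 + 47/6)) = √(462053 + 99*(2069/6)) = √(462053 + 68277/2) = √(992383/2) = √1984766/2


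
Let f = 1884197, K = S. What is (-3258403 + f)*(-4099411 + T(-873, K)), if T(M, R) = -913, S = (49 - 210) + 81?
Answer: 5634689842744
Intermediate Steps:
S = -80 (S = -161 + 81 = -80)
K = -80
(-3258403 + f)*(-4099411 + T(-873, K)) = (-3258403 + 1884197)*(-4099411 - 913) = -1374206*(-4100324) = 5634689842744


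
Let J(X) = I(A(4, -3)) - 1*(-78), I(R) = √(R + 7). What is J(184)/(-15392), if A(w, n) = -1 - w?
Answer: -3/592 - √2/15392 ≈ -0.0051594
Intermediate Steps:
I(R) = √(7 + R)
J(X) = 78 + √2 (J(X) = √(7 + (-1 - 1*4)) - 1*(-78) = √(7 + (-1 - 4)) + 78 = √(7 - 5) + 78 = √2 + 78 = 78 + √2)
J(184)/(-15392) = (78 + √2)/(-15392) = (78 + √2)*(-1/15392) = -3/592 - √2/15392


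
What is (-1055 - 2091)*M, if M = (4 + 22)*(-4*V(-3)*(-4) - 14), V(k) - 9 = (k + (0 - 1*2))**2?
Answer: -43351880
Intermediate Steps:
V(k) = 9 + (-2 + k)**2 (V(k) = 9 + (k + (0 - 1*2))**2 = 9 + (k + (0 - 2))**2 = 9 + (k - 2)**2 = 9 + (-2 + k)**2)
M = 13780 (M = (4 + 22)*(-4*(9 + (-2 - 3)**2)*(-4) - 14) = 26*(-4*(9 + (-5)**2)*(-4) - 14) = 26*(-4*(9 + 25)*(-4) - 14) = 26*(-4*34*(-4) - 14) = 26*(-136*(-4) - 14) = 26*(544 - 14) = 26*530 = 13780)
(-1055 - 2091)*M = (-1055 - 2091)*13780 = -3146*13780 = -43351880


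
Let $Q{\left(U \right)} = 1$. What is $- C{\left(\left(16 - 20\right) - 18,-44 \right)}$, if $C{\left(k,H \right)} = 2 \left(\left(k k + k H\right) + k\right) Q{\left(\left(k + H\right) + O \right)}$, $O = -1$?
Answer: $-2860$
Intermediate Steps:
$C{\left(k,H \right)} = 2 k + 2 k^{2} + 2 H k$ ($C{\left(k,H \right)} = 2 \left(\left(k k + k H\right) + k\right) 1 = 2 \left(\left(k^{2} + H k\right) + k\right) 1 = 2 \left(k + k^{2} + H k\right) 1 = \left(2 k + 2 k^{2} + 2 H k\right) 1 = 2 k + 2 k^{2} + 2 H k$)
$- C{\left(\left(16 - 20\right) - 18,-44 \right)} = - 2 \left(\left(16 - 20\right) - 18\right) \left(1 - 44 + \left(\left(16 - 20\right) - 18\right)\right) = - 2 \left(-4 - 18\right) \left(1 - 44 - 22\right) = - 2 \left(-22\right) \left(1 - 44 - 22\right) = - 2 \left(-22\right) \left(-65\right) = \left(-1\right) 2860 = -2860$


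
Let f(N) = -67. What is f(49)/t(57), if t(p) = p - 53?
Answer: -67/4 ≈ -16.750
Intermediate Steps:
t(p) = -53 + p
f(49)/t(57) = -67/(-53 + 57) = -67/4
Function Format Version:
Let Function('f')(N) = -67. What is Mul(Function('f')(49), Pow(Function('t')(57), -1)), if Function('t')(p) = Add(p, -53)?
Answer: Rational(-67, 4) ≈ -16.750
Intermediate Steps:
Function('t')(p) = Add(-53, p)
Mul(Function('f')(49), Pow(Function('t')(57), -1)) = Mul(-67, Pow(Add(-53, 57), -1)) = Mul(-67, Pow(4, -1)) = Mul(-67, Rational(1, 4)) = Rational(-67, 4)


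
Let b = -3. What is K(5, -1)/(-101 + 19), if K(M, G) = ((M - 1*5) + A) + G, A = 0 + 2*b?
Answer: 7/82 ≈ 0.085366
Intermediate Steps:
A = -6 (A = 0 + 2*(-3) = 0 - 6 = -6)
K(M, G) = -11 + G + M (K(M, G) = ((M - 1*5) - 6) + G = ((M - 5) - 6) + G = ((-5 + M) - 6) + G = (-11 + M) + G = -11 + G + M)
K(5, -1)/(-101 + 19) = (-11 - 1 + 5)/(-101 + 19) = -7/(-82) = -1/82*(-7) = 7/82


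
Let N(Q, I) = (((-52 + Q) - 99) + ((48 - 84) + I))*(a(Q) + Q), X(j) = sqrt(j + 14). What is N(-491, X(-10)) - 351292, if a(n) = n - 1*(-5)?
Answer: 309160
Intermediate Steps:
X(j) = sqrt(14 + j)
a(n) = 5 + n (a(n) = n + 5 = 5 + n)
N(Q, I) = (5 + 2*Q)*(-187 + I + Q) (N(Q, I) = (((-52 + Q) - 99) + ((48 - 84) + I))*((5 + Q) + Q) = ((-151 + Q) + (-36 + I))*(5 + 2*Q) = (-187 + I + Q)*(5 + 2*Q) = (5 + 2*Q)*(-187 + I + Q))
N(-491, X(-10)) - 351292 = (-935 - 369*(-491) + 2*(-491)**2 + 5*sqrt(14 - 10) + 2*sqrt(14 - 10)*(-491)) - 351292 = (-935 + 181179 + 2*241081 + 5*sqrt(4) + 2*sqrt(4)*(-491)) - 351292 = (-935 + 181179 + 482162 + 5*2 + 2*2*(-491)) - 351292 = (-935 + 181179 + 482162 + 10 - 1964) - 351292 = 660452 - 351292 = 309160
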